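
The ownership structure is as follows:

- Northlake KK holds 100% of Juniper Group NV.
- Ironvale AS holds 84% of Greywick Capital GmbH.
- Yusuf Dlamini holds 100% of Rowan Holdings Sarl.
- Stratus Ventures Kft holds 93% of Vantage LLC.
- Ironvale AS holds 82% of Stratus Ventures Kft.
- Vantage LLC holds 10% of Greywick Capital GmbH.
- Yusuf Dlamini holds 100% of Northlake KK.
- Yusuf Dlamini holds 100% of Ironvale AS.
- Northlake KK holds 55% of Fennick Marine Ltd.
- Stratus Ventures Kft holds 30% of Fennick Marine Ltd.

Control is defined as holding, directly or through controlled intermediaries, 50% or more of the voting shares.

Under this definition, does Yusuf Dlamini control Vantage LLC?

Yusuf holds 100% of Ironvale, so Yusuf controls Ironvale.
Ironvale holds 82% of Stratus, so Yusuf controls Stratus.
Stratus holds 93% of Vantage, so Yusuf controls Vantage.

Yes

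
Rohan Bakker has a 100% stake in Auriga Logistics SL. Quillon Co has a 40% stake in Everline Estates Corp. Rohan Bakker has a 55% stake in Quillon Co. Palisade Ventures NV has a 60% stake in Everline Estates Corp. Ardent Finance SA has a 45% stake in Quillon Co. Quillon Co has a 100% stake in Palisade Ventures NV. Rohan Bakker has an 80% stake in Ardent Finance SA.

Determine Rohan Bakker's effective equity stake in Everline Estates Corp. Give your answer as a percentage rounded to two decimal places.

91.00%

Rohan reaches Everline along 4 paths.
Via Quillon → Palisade: 55% × 100% × 60% = 33%.
Via Ardent → Quillon → Palisade: 80% × 45% × 100% × 60% = 21.6%.
Via Quillon: 55% × 40% = 22%.
Via Ardent → Quillon: 80% × 45% × 40% = 14.4%.
Total: 33% + 21.6% + 22% + 14.4% = 91%.
Rounded: 91.00%.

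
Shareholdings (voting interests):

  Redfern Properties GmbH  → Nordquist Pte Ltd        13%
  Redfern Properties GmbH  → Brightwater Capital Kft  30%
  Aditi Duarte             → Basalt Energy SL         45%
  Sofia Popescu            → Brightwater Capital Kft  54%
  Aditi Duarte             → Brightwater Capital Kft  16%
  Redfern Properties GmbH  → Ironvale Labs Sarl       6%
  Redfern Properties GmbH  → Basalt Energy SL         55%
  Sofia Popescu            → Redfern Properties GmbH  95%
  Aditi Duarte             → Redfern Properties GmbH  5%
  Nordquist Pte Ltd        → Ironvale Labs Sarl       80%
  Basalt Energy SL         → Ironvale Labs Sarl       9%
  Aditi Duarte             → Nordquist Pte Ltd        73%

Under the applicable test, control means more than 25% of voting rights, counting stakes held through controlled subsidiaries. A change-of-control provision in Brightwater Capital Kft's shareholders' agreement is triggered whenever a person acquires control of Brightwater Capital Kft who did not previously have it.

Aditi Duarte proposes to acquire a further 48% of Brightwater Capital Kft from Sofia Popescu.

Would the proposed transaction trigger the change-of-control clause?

The purchase adds only to Aditi's holdings (Sofia's stake shrinks), so Aditi is the only person who could newly come to control Brightwater.
Aditi holds 73% of Nordquist, so Aditi controls Nordquist.
Aditi holds 45% of Basalt, so Aditi controls Basalt.
Nordquist and Basalt together hold 80% + 9% = 89% of Ironvale, so Aditi controls Ironvale.
In Brightwater, Aditi's side holds only 16%, not > 25%.
So before the transaction, Aditi does not control Brightwater.
After the purchase, Aditi's direct stake in Brightwater rises to 16% + 48% = 64%, and Sofia's stake falls to 6%.
Aditi holds 64% of Brightwater, so Aditi controls Brightwater.
Aditi did not control Brightwater before and does after, so the clause is triggered.

Yes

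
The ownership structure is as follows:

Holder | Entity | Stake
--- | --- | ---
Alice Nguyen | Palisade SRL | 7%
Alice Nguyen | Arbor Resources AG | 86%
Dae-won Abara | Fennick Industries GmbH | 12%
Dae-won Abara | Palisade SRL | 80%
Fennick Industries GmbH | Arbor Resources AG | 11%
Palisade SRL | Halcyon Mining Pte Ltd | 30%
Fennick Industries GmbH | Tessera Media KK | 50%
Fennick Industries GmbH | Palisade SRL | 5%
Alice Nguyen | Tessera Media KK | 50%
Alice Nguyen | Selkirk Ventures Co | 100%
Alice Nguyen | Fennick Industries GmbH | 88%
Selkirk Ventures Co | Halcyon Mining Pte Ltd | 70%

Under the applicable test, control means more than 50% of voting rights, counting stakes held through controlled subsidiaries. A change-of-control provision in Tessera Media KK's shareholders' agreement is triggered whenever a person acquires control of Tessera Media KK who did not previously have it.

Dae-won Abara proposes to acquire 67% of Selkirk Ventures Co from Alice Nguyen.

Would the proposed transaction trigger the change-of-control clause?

The purchase adds only to Dae-won's holdings (Alice's stake shrinks), so Dae-won is the only person who could newly come to control Tessera.
Dae-won holds 80% of Palisade, so Dae-won controls Palisade.
Neither Dae-won nor any entity Dae-won controls holds any voting interest in Tessera.
So before the transaction, Dae-won does not control Tessera.
After the purchase, Dae-won holds 67% of Selkirk directly, and Alice's stake falls to 33%.
Dae-won holds 67% of Selkirk, so Dae-won controls Selkirk.
Palisade and Selkirk together hold 30% + 70% = 100% of Halcyon, so Dae-won controls Halcyon.
After the transaction, neither Dae-won nor any entity Dae-won controls holds a voting interest in Tessera, so Dae-won still does not control it.
No new person acquires control, so the clause is not triggered.

No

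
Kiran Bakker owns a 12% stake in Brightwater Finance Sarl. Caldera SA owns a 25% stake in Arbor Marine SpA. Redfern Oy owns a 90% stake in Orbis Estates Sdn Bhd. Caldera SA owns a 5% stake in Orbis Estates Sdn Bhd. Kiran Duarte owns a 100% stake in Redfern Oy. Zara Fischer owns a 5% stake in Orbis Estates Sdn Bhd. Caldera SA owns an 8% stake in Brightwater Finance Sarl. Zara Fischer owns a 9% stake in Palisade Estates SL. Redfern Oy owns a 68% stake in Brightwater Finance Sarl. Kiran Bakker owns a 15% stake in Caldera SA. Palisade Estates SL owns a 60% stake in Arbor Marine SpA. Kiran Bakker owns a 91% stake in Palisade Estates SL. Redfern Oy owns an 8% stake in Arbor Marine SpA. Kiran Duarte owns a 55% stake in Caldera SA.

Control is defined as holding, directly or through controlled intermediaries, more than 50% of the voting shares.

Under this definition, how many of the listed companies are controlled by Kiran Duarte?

Kiran Duarte holds 55% of Caldera, so Kiran Duarte controls Caldera.
Kiran Duarte holds 100% of Redfern, so Kiran Duarte controls Redfern.
Redfern and Caldera together hold 68% + 8% = 76% of Brightwater, so Kiran Duarte controls Brightwater.
Redfern and Caldera together hold 90% + 5% = 95% of Orbis, so Kiran Duarte controls Orbis.
No other company's threshold is met.
Kiran Duarte controls 4 companies.

4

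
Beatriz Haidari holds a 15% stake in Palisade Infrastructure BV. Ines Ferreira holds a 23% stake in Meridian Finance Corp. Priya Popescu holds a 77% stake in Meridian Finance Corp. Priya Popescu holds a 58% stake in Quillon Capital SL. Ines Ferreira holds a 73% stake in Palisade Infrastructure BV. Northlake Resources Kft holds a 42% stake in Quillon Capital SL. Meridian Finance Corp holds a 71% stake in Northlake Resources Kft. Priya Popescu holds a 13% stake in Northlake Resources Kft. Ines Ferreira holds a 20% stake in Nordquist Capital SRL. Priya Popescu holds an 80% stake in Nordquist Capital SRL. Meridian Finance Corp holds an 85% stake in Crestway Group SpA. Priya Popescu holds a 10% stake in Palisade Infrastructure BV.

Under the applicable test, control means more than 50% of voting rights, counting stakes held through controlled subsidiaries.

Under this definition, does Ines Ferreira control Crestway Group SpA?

Ines holds 73% of Palisade, so Ines controls Palisade.
Neither Ines nor any entity Ines controls holds any voting interest in Crestway.
So Ines does not control Crestway.

No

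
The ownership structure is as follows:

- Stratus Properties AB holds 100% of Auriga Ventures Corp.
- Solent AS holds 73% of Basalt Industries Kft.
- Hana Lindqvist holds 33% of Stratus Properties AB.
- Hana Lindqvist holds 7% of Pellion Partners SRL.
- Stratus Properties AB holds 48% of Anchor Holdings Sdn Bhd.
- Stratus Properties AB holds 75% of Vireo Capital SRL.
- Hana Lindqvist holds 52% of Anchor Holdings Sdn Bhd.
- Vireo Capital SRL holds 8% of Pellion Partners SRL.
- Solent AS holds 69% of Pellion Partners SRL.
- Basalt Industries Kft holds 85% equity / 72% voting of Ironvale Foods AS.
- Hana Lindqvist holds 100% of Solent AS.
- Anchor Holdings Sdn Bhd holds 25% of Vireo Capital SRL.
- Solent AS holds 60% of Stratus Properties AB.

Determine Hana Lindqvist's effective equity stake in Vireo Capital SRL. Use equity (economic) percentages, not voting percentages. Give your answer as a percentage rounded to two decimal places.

93.91%

Hana reaches Vireo along 5 paths.
Via Solent → Stratus → Anchor: 100% × 60% × 48% × 25% = 7.2%.
Via Stratus → Anchor: 33% × 48% × 25% = 3.96%.
Via Anchor: 52% × 25% = 13%.
Via Solent → Stratus: 100% × 60% × 75% = 45%.
Via Stratus: 33% × 75% = 24.75%.
Total: 7.2% + 3.96% + 13% + 45% + 24.75% = 93.91%.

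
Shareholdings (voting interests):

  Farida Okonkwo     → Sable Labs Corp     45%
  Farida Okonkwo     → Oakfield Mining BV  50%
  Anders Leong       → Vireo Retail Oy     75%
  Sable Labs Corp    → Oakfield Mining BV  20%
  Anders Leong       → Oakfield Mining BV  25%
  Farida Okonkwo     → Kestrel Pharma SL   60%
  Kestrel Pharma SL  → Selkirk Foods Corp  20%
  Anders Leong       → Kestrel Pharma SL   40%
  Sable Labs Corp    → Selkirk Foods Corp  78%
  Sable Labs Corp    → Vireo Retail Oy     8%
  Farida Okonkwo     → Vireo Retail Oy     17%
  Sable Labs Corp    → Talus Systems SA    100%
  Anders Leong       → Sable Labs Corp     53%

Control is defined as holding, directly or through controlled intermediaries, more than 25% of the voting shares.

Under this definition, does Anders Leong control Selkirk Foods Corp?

Anders holds 40% of Kestrel, so Anders controls Kestrel.
Anders holds 53% of Sable, so Anders controls Sable.
Kestrel and Sable together hold 20% + 78% = 98% of Selkirk, so Anders controls Selkirk.

Yes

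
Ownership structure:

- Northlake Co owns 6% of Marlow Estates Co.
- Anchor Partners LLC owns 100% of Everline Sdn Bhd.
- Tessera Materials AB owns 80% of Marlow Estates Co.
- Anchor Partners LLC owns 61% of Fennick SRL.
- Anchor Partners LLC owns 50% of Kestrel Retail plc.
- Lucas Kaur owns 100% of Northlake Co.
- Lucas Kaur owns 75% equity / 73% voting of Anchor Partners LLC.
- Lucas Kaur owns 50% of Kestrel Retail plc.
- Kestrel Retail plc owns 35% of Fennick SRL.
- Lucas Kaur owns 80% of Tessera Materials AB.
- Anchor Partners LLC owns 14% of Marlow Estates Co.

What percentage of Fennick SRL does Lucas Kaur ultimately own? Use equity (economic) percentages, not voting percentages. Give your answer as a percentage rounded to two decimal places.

Lucas reaches Fennick along 3 paths.
Via Anchor: 75% × 61% = 45.75%.
Via Anchor → Kestrel: 75% × 50% × 35% = 13.125%.
Via Kestrel: 50% × 35% = 17.5%.
Total: 45.75% + 13.125% + 17.5% = 76.375%.
Rounded: 76.38%.

76.38%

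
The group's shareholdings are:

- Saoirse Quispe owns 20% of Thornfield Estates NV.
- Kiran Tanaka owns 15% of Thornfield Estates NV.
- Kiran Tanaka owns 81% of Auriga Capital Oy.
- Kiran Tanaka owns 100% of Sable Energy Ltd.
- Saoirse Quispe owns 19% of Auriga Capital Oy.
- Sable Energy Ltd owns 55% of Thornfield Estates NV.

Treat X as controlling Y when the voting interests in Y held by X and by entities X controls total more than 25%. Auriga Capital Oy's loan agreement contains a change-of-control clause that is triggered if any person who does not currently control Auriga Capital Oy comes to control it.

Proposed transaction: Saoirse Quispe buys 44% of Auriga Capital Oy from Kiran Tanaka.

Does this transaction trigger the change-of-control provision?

Yes

The purchase adds only to Saoirse's holdings (Kiran's stake shrinks), so Saoirse is the only person who could newly come to control Auriga.
Saoirse's largest direct stake is 20% in Thornfield, which does not meet the threshold, so Saoirse controls no company.
In Auriga, Saoirse's side holds only 19%, not > 25%.
So before the transaction, Saoirse does not control Auriga.
After the purchase, Saoirse's direct stake in Auriga rises to 19% + 44% = 63%, and Kiran's stake falls to 37%.
Saoirse holds 63% of Auriga, so Saoirse controls Auriga.
Saoirse did not control Auriga before and does after, so the clause is triggered.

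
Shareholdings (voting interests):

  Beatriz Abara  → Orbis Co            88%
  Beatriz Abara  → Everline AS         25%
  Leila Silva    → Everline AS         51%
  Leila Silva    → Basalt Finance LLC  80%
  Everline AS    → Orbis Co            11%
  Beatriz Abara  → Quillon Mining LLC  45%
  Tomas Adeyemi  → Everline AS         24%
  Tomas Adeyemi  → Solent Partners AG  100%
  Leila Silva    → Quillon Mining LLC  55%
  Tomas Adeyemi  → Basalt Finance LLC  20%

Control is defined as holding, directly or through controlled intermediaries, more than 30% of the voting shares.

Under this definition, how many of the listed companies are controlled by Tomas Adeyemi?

Tomas holds 100% of Solent, so Tomas controls Solent.
No other company's threshold is met.
Tomas controls 1 company.

1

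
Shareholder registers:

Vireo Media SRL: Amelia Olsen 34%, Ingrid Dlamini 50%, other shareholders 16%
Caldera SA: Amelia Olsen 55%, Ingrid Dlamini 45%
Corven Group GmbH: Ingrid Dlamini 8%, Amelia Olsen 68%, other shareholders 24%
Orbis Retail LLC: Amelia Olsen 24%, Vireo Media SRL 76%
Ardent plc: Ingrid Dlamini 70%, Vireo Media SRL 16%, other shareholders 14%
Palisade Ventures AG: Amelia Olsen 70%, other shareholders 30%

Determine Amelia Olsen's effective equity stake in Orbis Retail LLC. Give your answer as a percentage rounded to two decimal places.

49.84%

Amelia reaches Orbis along 2 paths.
Direct stake: 24% = 24%.
Via Vireo: 34% × 76% = 25.84%.
Total: 24% + 25.84% = 49.84%.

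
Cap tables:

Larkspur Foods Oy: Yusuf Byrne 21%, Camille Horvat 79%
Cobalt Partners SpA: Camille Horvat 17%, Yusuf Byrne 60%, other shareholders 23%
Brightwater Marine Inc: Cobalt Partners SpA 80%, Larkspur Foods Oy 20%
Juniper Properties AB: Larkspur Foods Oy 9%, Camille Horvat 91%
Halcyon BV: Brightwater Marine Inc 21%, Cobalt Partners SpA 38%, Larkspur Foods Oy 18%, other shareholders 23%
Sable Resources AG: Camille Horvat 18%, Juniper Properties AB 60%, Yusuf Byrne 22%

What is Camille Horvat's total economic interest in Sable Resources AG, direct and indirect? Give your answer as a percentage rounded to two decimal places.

Camille reaches Sable along 3 paths.
Direct stake: 18% = 18%.
Via Larkspur → Juniper: 79% × 9% × 60% = 4.266%.
Via Juniper: 91% × 60% = 54.6%.
Total: 18% + 4.266% + 54.6% = 76.866%.
Rounded: 76.87%.

76.87%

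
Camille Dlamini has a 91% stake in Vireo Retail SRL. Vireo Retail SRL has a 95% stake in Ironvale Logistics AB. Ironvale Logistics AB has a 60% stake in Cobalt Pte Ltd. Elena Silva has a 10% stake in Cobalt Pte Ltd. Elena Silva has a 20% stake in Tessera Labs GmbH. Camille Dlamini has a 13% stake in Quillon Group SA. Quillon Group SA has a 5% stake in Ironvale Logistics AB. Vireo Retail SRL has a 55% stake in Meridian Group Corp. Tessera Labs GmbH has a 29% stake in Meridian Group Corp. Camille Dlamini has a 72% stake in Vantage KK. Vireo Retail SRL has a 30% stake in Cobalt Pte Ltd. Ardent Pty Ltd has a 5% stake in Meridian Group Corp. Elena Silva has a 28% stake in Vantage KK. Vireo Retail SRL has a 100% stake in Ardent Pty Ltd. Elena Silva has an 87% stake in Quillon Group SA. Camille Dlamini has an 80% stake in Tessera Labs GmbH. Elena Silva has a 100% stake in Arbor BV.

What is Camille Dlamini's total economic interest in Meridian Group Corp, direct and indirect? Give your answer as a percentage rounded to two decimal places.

Camille reaches Meridian along 3 paths.
Via Vireo → Ardent: 91% × 100% × 5% = 4.55%.
Via Tessera: 80% × 29% = 23.2%.
Via Vireo: 91% × 55% = 50.05%.
Total: 4.55% + 23.2% + 50.05% = 77.8%.
Rounded: 77.80%.

77.80%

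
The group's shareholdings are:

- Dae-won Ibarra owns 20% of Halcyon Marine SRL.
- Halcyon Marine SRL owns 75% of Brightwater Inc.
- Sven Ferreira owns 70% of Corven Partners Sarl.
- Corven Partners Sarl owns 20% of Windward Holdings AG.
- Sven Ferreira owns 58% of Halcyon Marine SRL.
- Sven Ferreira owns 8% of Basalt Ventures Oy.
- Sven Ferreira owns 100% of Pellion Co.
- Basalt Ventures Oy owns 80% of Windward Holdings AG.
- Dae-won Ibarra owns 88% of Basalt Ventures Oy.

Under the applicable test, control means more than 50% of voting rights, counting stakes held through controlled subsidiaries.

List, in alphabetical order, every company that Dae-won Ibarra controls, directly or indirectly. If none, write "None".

Basalt Ventures Oy, Windward Holdings AG

Dae-won holds 88% of Basalt, so Dae-won controls Basalt.
Basalt holds 80% of Windward, so Dae-won controls Windward.
No other company's threshold is met.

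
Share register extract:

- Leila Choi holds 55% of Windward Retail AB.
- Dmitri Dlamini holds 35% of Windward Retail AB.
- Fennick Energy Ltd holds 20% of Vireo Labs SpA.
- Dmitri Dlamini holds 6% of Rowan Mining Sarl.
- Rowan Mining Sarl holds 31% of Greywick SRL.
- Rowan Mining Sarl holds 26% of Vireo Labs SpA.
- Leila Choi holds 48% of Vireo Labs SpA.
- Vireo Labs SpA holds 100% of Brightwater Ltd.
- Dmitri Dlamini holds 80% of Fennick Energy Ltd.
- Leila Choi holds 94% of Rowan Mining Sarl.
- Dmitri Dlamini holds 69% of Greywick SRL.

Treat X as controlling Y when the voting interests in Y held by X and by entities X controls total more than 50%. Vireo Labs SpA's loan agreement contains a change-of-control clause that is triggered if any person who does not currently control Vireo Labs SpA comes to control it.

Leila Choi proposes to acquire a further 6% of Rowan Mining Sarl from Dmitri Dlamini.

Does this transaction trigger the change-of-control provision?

The purchase adds only to Leila's holdings (Dmitri's stake shrinks), so Leila is the only person who could newly come to control Vireo.
Leila holds 94% of Rowan, so Leila controls Rowan.
Leila and Rowan together hold 48% + 26% = 74% of Vireo, so Leila controls Vireo.
So Leila already controls Vireo before the transaction.
After the purchase, Leila's direct stake in Rowan rises to 94% + 6% = 100%, and Dmitri's stake falls to 0%.
Leila controlled Vireo already, so this is not a new person acquiring control; every other person's position is unchanged or reduced.
No new person acquires control, so the clause is not triggered.

No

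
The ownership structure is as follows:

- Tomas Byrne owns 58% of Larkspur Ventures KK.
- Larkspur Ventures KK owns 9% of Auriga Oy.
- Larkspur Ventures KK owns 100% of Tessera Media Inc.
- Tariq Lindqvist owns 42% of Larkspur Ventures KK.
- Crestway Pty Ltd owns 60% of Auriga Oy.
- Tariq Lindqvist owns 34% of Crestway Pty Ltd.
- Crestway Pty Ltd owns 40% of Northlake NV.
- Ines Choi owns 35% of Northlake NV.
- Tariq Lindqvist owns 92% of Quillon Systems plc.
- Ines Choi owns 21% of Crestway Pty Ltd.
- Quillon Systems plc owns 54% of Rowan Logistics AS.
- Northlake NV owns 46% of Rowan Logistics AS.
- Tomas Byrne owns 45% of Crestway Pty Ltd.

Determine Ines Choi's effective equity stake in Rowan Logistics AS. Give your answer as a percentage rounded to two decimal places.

Ines reaches Rowan along 2 paths.
Via Northlake: 35% × 46% = 16.1%.
Via Crestway → Northlake: 21% × 40% × 46% = 3.864%.
Total: 16.1% + 3.864% = 19.964%.
Rounded: 19.96%.

19.96%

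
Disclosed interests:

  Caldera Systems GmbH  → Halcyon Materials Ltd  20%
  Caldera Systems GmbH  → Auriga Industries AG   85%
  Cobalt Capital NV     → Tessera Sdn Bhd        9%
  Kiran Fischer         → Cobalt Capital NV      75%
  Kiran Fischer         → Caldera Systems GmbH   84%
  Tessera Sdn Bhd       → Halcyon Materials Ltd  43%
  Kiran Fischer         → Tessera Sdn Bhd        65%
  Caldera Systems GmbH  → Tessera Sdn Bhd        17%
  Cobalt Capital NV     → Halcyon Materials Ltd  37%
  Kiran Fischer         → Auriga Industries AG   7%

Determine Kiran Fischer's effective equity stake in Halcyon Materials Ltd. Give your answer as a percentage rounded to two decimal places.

Kiran reaches Halcyon along 5 paths.
Via Tessera: 65% × 43% = 27.95%.
Via Cobalt → Tessera: 75% × 9% × 43% = 2.9025%.
Via Caldera → Tessera: 84% × 17% × 43% = 6.1404%.
Via Caldera: 84% × 20% = 16.8%.
Via Cobalt: 75% × 37% = 27.75%.
Total: 27.95% + 2.9025% + 6.1404% + 16.8% + 27.75% = 81.5429%.
Rounded: 81.54%.

81.54%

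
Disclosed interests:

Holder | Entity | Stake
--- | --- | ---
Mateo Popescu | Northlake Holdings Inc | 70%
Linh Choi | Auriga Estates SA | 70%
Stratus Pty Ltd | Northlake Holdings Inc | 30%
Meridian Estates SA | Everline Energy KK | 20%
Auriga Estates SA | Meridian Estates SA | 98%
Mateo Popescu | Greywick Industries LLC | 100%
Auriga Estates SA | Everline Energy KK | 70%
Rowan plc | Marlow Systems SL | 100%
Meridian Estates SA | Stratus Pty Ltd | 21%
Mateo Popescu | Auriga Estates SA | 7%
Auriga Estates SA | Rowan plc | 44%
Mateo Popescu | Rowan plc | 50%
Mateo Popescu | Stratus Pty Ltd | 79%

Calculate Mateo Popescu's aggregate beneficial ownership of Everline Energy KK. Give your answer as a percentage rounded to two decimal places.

Mateo reaches Everline along 2 paths.
Via Auriga: 7% × 70% = 4.9%.
Via Auriga → Meridian: 7% × 98% × 20% = 1.372%.
Total: 4.9% + 1.372% = 6.272%.
Rounded: 6.27%.

6.27%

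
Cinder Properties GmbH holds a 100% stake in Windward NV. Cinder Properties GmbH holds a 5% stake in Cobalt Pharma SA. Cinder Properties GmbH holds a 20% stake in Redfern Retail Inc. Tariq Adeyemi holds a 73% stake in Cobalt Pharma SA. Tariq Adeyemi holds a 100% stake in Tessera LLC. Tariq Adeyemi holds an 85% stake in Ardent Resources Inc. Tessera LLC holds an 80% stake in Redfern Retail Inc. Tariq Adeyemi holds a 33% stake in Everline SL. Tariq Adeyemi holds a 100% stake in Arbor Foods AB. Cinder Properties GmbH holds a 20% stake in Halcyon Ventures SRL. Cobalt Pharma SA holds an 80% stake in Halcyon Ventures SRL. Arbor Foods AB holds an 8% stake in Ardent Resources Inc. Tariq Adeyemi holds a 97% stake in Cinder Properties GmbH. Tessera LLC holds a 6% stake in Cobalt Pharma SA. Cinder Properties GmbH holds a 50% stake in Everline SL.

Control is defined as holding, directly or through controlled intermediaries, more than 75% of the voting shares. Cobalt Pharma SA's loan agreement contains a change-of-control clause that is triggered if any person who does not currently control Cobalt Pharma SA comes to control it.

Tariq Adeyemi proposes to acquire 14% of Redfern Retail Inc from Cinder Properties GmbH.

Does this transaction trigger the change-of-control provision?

No

The purchase adds only to Tariq's holdings (Cinder's stake shrinks), so Tariq is the only person who could newly come to control Cobalt.
Tariq holds 100% of Tessera, so Tariq controls Tessera.
Tariq holds 97% of Cinder, so Tariq controls Cinder.
Tessera and Cinder and Tariq together hold 6% + 5% + 73% = 84% of Cobalt, so Tariq controls Cobalt.
So Tariq already controls Cobalt before the transaction.
After the purchase, Tariq holds 14% of Redfern directly, and Cinder's stake falls to 6%.
Tariq controlled Cobalt already, so this is not a new person acquiring control; every other person's position is unchanged or reduced.
No new person acquires control, so the clause is not triggered.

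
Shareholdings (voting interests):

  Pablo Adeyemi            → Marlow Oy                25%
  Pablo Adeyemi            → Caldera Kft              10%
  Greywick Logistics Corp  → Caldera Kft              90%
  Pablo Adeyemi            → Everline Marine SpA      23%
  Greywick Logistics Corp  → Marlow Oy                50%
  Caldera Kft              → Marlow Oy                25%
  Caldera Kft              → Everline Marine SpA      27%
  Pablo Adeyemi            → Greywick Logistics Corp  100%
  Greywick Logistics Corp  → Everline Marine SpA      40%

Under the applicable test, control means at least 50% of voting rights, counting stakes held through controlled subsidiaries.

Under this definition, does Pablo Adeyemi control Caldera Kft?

Pablo holds 100% of Greywick, so Pablo controls Greywick.
Pablo and Greywick together hold 10% + 90% = 100% of Caldera, so Pablo controls Caldera.

Yes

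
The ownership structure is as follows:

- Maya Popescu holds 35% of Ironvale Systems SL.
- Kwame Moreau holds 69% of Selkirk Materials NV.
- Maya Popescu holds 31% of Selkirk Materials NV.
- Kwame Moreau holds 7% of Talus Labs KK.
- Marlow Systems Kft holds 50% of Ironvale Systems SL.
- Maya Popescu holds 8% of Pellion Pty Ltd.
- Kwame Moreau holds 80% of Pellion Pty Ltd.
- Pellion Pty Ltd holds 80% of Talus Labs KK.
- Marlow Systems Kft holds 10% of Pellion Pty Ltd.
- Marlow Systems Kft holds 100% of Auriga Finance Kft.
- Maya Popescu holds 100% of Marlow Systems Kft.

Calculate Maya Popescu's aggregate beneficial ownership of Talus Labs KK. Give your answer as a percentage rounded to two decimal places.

Maya reaches Talus along 2 paths.
Via Pellion: 8% × 80% = 6.4%.
Via Marlow → Pellion: 100% × 10% × 80% = 8%.
Total: 6.4% + 8% = 14.4%.
Rounded: 14.40%.

14.40%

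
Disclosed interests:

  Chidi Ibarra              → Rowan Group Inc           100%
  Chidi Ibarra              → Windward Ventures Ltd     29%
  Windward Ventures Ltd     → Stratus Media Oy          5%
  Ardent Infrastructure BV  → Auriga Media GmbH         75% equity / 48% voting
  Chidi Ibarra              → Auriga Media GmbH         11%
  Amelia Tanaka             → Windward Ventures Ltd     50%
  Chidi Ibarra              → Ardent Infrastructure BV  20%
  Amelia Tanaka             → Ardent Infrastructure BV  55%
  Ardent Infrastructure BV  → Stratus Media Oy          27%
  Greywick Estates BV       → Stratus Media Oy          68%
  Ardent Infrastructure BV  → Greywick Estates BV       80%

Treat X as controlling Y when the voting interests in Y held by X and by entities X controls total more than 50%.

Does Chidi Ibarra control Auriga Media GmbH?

No

Chidi holds 100% of Rowan, so Chidi controls Rowan.
In Auriga, Chidi's side holds only 11%, not > 50%.
So Chidi does not control Auriga.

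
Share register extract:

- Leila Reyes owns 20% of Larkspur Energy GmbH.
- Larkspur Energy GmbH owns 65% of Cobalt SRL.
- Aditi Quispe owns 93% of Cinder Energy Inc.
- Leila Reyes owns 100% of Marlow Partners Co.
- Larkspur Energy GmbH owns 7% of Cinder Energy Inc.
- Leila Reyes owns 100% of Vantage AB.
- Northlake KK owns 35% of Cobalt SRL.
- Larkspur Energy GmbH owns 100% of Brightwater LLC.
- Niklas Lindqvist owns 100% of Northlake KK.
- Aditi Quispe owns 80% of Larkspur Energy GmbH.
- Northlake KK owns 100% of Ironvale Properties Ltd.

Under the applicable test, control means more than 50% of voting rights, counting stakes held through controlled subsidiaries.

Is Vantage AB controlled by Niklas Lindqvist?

No

Niklas holds 100% of Northlake, so Niklas controls Northlake.
Northlake holds 100% of Ironvale, so Niklas controls Ironvale.
Neither Niklas nor any entity Niklas controls holds any voting interest in Vantage.
So Niklas does not control Vantage.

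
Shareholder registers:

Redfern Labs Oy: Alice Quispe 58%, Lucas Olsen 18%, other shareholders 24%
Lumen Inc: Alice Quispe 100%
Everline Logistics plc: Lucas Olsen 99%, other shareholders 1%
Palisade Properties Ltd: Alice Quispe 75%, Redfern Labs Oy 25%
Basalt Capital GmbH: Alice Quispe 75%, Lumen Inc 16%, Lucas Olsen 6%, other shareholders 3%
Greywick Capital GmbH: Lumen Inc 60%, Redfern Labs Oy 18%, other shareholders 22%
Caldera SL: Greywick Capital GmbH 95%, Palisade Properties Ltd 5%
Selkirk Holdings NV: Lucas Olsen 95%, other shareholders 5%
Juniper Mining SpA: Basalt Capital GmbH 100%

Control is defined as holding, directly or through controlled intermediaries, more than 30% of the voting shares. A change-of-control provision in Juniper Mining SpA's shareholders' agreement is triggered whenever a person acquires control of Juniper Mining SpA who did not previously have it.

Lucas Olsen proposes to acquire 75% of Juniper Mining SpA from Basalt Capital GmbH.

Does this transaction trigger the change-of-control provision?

Yes

The purchase adds only to Lucas's holdings (Basalt's stake shrinks), so Lucas is the only person who could newly come to control Juniper.
Lucas holds 99% of Everline, so Lucas controls Everline.
Lucas holds 95% of Selkirk, so Lucas controls Selkirk.
Neither Lucas nor any entity Lucas controls holds any voting interest in Juniper.
So before the transaction, Lucas does not control Juniper.
After the purchase, Lucas holds 75% of Juniper directly, and Basalt's stake falls to 25%.
Lucas holds 75% of Juniper, so Lucas controls Juniper.
Lucas did not control Juniper before and does after, so the clause is triggered.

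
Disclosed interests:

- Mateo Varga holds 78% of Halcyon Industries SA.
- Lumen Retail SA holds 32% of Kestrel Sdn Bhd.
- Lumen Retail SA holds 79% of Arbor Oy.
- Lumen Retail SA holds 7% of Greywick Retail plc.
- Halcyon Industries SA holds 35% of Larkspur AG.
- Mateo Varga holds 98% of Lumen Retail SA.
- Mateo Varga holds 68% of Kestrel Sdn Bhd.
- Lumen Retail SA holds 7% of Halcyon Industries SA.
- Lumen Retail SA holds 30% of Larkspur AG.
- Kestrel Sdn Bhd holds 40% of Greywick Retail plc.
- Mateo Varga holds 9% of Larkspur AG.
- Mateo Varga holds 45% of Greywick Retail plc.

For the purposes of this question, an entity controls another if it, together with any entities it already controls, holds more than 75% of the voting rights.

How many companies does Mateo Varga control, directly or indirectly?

5

Mateo holds 98% of Lumen, so Mateo controls Lumen.
Mateo and Lumen together hold 78% + 7% = 85% of Halcyon, so Mateo controls Halcyon.
Lumen and Mateo together hold 32% + 68% = 100% of Kestrel, so Mateo controls Kestrel.
Mateo and Kestrel and Lumen together hold 45% + 40% + 7% = 92% of Greywick, so Mateo controls Greywick.
Lumen holds 79% of Arbor, so Mateo controls Arbor.
No other company's threshold is met.
Mateo controls 5 companies.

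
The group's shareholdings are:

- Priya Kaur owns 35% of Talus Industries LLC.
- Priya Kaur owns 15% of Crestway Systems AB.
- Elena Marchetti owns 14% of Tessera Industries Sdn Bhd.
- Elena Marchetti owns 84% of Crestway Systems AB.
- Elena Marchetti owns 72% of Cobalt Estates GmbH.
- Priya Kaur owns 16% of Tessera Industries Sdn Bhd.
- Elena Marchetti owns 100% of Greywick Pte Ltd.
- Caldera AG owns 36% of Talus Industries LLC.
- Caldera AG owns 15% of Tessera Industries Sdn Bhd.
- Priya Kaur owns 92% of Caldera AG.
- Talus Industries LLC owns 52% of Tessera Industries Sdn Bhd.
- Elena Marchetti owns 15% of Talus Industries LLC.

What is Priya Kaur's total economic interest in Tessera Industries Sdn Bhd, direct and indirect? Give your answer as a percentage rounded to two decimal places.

65.22%

Priya reaches Tessera along 4 paths.
Via Caldera: 92% × 15% = 13.8%.
Via Caldera → Talus: 92% × 36% × 52% = 17.2224%.
Via Talus: 35% × 52% = 18.2%.
Direct stake: 16% = 16%.
Total: 13.8% + 17.2224% + 18.2% + 16% = 65.2224%.
Rounded: 65.22%.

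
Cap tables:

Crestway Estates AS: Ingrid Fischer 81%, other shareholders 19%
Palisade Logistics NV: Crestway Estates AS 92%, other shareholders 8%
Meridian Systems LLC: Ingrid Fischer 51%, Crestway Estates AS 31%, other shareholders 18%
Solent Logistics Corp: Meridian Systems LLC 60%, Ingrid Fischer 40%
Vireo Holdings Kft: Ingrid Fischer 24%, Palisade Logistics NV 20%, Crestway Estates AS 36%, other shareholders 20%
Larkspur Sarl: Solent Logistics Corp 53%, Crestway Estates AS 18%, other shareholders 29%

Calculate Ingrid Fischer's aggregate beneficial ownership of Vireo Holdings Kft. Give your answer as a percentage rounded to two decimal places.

68.06%

Ingrid reaches Vireo along 3 paths.
Direct stake: 24% = 24%.
Via Crestway → Palisade: 81% × 92% × 20% = 14.904%.
Via Crestway: 81% × 36% = 29.16%.
Total: 24% + 14.904% + 29.16% = 68.064%.
Rounded: 68.06%.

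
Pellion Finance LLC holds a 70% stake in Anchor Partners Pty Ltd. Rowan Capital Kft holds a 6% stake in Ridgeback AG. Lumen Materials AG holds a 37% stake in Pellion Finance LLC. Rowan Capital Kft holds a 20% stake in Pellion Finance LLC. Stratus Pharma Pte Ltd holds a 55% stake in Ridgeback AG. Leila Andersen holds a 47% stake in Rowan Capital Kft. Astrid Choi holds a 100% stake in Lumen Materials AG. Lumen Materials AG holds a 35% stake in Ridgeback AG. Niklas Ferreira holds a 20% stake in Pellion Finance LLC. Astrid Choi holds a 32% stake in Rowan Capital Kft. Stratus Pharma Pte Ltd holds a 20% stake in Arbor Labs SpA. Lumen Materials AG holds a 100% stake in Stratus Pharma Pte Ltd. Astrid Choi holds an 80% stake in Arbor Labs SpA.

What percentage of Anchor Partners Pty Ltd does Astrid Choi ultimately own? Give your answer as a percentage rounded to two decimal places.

Astrid reaches Anchor along 2 paths.
Via Lumen → Pellion: 100% × 37% × 70% = 25.9%.
Via Rowan → Pellion: 32% × 20% × 70% = 4.48%.
Total: 25.9% + 4.48% = 30.38%.

30.38%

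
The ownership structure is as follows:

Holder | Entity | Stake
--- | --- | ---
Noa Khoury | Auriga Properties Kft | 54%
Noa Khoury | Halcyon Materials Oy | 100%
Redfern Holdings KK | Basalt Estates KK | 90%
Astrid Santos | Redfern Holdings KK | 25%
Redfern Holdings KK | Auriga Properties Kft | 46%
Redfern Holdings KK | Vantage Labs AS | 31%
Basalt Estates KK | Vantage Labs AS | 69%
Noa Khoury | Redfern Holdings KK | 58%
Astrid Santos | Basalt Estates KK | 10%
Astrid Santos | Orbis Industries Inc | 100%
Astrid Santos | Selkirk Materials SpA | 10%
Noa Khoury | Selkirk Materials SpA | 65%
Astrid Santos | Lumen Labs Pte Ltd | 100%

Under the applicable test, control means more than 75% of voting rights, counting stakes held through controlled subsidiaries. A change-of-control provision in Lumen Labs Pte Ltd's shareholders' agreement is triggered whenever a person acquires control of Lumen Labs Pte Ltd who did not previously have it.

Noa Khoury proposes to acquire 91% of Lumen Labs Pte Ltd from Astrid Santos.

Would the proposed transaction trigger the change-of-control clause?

Yes

The purchase adds only to Noa's holdings (Astrid's stake shrinks), so Noa is the only person who could newly come to control Lumen.
Noa holds 100% of Halcyon, so Noa controls Halcyon.
Neither Noa nor any entity Noa controls holds any voting interest in Lumen.
So before the transaction, Noa does not control Lumen.
After the purchase, Noa holds 91% of Lumen directly, and Astrid's stake falls to 9%.
Noa holds 91% of Lumen, so Noa controls Lumen.
Noa did not control Lumen before and does after, so the clause is triggered.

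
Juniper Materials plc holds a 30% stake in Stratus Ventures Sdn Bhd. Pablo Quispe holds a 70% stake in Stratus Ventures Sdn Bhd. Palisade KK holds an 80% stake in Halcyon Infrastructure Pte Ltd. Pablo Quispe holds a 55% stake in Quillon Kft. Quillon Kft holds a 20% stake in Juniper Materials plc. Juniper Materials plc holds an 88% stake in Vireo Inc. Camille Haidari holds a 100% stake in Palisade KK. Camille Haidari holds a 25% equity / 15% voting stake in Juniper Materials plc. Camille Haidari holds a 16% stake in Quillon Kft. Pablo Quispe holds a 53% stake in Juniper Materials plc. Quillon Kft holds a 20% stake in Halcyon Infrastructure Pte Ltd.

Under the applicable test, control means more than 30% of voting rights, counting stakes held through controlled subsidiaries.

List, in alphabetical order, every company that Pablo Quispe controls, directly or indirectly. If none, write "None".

Juniper Materials plc, Quillon Kft, Stratus Ventures Sdn Bhd, Vireo Inc

Pablo holds 55% of Quillon, so Pablo controls Quillon.
Quillon and Pablo together hold 20% + 53% = 73% of Juniper, so Pablo controls Juniper.
Juniper holds 88% of Vireo, so Pablo controls Vireo.
Pablo and Juniper together hold 70% + 30% = 100% of Stratus, so Pablo controls Stratus.
No other company's threshold is met.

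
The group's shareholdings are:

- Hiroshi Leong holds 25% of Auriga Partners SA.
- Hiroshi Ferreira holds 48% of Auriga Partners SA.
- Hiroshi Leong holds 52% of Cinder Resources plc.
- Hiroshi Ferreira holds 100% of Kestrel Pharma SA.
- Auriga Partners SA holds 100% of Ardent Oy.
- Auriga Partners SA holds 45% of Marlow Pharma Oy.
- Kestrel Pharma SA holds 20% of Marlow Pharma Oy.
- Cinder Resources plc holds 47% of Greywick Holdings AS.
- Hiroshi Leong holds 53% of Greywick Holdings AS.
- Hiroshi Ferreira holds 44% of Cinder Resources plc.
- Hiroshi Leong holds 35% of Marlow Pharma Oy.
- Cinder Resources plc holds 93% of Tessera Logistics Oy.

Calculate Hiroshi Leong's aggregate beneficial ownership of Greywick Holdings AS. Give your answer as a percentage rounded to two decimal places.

77.44%

Hiroshi Leong reaches Greywick along 2 paths.
Via Cinder: 52% × 47% = 24.44%.
Direct stake: 53% = 53%.
Total: 24.44% + 53% = 77.44%.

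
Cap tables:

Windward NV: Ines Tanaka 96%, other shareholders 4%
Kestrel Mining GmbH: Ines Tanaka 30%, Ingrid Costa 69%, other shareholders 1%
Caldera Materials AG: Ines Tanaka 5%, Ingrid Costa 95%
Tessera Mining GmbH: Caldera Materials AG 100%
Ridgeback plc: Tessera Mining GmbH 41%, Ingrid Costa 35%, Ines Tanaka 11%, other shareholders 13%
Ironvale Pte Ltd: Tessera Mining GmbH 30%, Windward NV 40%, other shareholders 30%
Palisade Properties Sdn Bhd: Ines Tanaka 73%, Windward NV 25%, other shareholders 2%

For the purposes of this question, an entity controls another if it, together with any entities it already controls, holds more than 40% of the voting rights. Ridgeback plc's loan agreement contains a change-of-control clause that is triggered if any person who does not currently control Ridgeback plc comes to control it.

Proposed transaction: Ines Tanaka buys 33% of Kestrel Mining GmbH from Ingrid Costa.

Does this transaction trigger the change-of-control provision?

The purchase adds only to Ines's holdings (Ingrid's stake shrinks), so Ines is the only person who could newly come to control Ridgeback.
Ines holds 96% of Windward, so Ines controls Windward.
Ines and Windward together hold 73% + 25% = 98% of Palisade, so Ines controls Palisade.
In Ridgeback, Ines's side holds only 11%, not > 40%.
So before the transaction, Ines does not control Ridgeback.
After the purchase, Ines's direct stake in Kestrel rises to 30% + 33% = 63%, and Ingrid's stake falls to 36%.
Ines holds 63% of Kestrel, so Ines controls Kestrel.
After the transaction, Ines's side holds 11% of Ridgeback, not > 40%, so Ines still does not control Ridgeback.
No new person acquires control, so the clause is not triggered.

No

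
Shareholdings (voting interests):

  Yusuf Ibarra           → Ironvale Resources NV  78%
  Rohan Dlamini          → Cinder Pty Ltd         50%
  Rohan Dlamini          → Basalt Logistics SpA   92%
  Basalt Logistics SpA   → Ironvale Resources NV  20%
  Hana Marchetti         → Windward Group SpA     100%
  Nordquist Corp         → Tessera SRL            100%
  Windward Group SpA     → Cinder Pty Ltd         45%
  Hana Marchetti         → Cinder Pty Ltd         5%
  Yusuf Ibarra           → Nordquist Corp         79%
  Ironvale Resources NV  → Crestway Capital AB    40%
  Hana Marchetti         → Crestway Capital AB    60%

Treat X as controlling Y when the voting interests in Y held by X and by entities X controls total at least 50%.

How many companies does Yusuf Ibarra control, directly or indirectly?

Yusuf holds 78% of Ironvale, so Yusuf controls Ironvale.
Yusuf holds 79% of Nordquist, so Yusuf controls Nordquist.
Nordquist holds 100% of Tessera, so Yusuf controls Tessera.
No other company's threshold is met.
Yusuf controls 3 companies.

3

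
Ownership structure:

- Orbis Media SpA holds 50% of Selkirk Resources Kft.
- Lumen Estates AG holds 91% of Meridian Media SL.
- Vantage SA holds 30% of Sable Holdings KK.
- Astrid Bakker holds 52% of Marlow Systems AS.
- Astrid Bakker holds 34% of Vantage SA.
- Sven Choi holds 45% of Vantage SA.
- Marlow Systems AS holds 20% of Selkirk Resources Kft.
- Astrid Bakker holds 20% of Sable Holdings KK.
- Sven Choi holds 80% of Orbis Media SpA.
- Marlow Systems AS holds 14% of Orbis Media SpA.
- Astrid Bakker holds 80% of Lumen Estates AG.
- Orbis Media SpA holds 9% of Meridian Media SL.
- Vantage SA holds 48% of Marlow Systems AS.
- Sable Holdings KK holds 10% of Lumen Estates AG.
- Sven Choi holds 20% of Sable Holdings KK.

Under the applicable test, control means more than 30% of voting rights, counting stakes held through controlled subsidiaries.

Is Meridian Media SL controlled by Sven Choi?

Sven holds 45% of Vantage, so Sven controls Vantage.
Vantage holds 48% of Marlow, so Sven controls Marlow.
Sven and Vantage together hold 20% + 30% = 50% of Sable, so Sven controls Sable.
Sven and Marlow together hold 80% + 14% = 94% of Orbis, so Sven controls Orbis.
Marlow and Orbis together hold 20% + 50% = 70% of Selkirk, so Sven controls Selkirk.
In Meridian, Sven's side holds only 9%, not > 30%.
So Sven does not control Meridian.

No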